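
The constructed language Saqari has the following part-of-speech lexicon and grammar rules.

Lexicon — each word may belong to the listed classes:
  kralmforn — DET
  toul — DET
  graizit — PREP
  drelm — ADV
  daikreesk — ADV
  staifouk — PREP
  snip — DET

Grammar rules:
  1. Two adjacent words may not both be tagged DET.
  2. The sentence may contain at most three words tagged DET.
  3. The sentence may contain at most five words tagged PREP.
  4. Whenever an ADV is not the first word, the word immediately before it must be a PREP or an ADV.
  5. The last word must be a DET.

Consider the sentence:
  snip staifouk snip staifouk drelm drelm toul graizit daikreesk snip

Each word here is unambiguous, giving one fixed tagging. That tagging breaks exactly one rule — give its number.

Fixed tagging: DET PREP DET PREP ADV ADV DET PREP ADV DET.
Applying the rules: R1 holds, R2 violated, R3 holds, R4 holds, R5 holds.
Only rule 2 fails.

2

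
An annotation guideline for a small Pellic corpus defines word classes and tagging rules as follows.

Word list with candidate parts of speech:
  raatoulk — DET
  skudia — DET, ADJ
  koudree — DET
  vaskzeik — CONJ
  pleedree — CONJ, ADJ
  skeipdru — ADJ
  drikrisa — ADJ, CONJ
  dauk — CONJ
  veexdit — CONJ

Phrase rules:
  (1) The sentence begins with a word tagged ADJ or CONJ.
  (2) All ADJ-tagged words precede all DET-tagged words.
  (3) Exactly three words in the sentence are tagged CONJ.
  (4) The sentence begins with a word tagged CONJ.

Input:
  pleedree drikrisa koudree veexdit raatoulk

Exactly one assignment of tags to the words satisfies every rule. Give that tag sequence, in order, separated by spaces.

Candidates per position — 1:pleedree {CONJ,ADJ}; 2:drikrisa {ADJ,CONJ}; 3:koudree {DET}; 4:veexdit {CONJ}; 5:raatoulk {DET}.
At position 1, choosing ADJ makes rule 3 impossible to satisfy; hence CONJ.
At position 2, choosing ADJ makes rule 3 impossible to satisfy; hence CONJ.
That leaves exactly one tagging: CONJ CONJ DET CONJ DET.
Rule-by-rule: rule 1 satisfied; rule 2 satisfied; rule 3 satisfied; rule 4 satisfied.

CONJ CONJ DET CONJ DET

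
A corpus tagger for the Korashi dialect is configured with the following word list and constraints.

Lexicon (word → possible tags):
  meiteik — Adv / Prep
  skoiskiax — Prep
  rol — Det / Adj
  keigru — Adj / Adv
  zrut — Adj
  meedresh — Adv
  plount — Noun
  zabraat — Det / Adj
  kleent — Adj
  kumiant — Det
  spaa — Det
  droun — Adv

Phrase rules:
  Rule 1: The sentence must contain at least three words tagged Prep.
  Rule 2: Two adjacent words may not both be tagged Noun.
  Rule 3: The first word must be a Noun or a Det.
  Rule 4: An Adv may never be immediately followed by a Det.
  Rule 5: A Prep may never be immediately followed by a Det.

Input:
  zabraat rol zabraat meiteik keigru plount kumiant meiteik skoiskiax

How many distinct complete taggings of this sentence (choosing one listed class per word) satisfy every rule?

Candidates per position — 1:zabraat {Det,Adj}; 2:rol {Det,Adj}; 3:zabraat {Det,Adj}; 4:meiteik {Adv,Prep}; 5:keigru {Adj,Adv}; 6:plount {Noun}; 7:kumiant {Det}; 8:meiteik {Adv,Prep}; 9:skoiskiax {Prep}.
There are 64 candidate sequences in total.
Checking each against the rules leaves 8 sequences.
Count = 8.

8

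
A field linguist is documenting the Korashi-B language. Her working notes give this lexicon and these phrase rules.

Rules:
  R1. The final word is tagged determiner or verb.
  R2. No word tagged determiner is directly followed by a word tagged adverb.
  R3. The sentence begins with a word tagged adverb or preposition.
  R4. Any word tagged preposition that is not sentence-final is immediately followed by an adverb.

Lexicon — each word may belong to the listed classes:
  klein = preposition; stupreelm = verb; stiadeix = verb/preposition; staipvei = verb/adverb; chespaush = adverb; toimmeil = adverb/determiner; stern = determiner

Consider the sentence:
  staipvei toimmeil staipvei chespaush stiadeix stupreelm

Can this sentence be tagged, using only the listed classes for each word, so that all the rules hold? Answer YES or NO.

YES

Candidates per position — 1:staipvei {verb,adverb}; 2:toimmeil {adverb,determiner}; 3:staipvei {verb,adverb}; 4:chespaush {adverb}; 5:stiadeix {verb,preposition}; 6:stupreelm {verb}.
One satisfying assignment: adverb adverb verb adverb verb verb.
Rule-by-rule: rule 1 holds; rule 2 holds; rule 3 holds; rule 4 holds.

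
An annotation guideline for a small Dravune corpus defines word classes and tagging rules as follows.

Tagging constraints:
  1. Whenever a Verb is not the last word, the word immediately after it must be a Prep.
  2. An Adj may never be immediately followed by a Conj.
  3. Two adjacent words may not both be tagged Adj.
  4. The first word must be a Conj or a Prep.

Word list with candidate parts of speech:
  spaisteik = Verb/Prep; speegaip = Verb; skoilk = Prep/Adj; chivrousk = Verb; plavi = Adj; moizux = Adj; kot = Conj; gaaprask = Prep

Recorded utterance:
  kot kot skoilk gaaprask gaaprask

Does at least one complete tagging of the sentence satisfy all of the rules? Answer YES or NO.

Candidates per position — 1:kot {Conj}; 2:kot {Conj}; 3:skoilk {Prep,Adj}; 4:gaaprask {Prep}; 5:gaaprask {Prep}.
One satisfying assignment: Conj Conj Prep Prep Prep.
Rule-by-rule: rule 1 ok; rule 2 ok; rule 3 ok; rule 4 ok.

YES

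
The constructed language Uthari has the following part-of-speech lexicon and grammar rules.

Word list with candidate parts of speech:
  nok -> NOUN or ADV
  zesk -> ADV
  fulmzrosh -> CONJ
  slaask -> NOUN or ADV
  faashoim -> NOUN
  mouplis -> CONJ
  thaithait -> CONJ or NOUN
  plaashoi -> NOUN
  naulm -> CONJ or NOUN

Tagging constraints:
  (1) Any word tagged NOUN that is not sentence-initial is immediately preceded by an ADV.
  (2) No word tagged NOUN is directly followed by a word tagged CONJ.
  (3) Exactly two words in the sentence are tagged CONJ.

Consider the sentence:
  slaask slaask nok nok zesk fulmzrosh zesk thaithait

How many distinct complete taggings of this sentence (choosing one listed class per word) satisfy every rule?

8

Candidates per position — 1:slaask {NOUN,ADV}; 2:slaask {NOUN,ADV}; 3:nok {NOUN,ADV}; 4:nok {NOUN,ADV}; 5:zesk {ADV}; 6:fulmzrosh {CONJ}; 7:zesk {ADV}; 8:thaithait {CONJ,NOUN}.
There are 32 candidate sequences in total.
Checking each against the rules leaves 8 sequences.
Count = 8.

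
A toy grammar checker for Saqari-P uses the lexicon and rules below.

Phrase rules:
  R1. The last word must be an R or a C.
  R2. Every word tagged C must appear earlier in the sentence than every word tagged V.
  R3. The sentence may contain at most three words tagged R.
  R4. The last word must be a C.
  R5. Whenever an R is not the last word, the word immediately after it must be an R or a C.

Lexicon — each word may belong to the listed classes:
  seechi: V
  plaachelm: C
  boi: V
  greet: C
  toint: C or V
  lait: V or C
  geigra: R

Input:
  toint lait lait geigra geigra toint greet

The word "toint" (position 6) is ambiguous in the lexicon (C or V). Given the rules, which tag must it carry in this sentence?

C

Candidates per position — 1:toint {C,V}; 2:lait {V,C}; 3:lait {V,C}; 4:geigra {R}; 5:geigra {R}; 6:toint {C,V}; 7:greet {C}.
Position 1: V is ruled out by rule 2; that leaves C.
Position 2: V is ruled out by rule 2; that leaves C.
Position 3: V is ruled out by rule 2; that leaves C.
Position 6: V is ruled out by rule 2; that leaves C.
So the tagging must be: C C C R R C C.
Check: rule 1 ✓; rule 2 ✓; rule 3 ✓; rule 4 ✓; rule 5 ✓.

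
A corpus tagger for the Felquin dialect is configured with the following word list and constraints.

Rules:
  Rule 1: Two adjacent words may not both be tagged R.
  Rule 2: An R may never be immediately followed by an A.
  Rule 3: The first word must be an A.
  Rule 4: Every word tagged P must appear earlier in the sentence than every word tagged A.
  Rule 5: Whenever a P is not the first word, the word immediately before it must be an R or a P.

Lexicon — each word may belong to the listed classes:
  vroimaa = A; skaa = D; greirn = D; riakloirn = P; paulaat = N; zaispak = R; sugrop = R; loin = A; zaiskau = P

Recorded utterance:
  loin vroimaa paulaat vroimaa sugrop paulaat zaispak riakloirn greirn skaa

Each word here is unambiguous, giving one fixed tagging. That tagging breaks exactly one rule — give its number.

Fixed tagging: A A N A R N R P D D.
Rule check: R1 ok, R2 ok, R3 ok, R4 fails, R5 ok.
Only rule 4 fails.

4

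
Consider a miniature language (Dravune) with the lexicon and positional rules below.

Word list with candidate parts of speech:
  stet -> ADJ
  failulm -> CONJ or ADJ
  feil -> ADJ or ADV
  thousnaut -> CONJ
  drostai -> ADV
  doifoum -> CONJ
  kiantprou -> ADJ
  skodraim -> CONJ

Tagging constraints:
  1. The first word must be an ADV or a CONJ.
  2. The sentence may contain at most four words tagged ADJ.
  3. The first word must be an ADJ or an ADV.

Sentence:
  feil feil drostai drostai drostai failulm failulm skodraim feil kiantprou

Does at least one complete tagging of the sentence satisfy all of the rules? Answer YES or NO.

Candidates per position — 1:feil {ADJ,ADV}; 2:feil {ADJ,ADV}; 3:drostai {ADV}; 4:drostai {ADV}; 5:drostai {ADV}; 6:failulm {CONJ,ADJ}; 7:failulm {CONJ,ADJ}; 8:skodraim {CONJ}; 9:feil {ADJ,ADV}; 10:kiantprou {ADJ}.
One satisfying assignment: ADV ADV ADV ADV ADV CONJ ADJ CONJ ADV ADJ.
Verifying each rule — rule 1 holds; rule 2 holds; rule 3 holds.

YES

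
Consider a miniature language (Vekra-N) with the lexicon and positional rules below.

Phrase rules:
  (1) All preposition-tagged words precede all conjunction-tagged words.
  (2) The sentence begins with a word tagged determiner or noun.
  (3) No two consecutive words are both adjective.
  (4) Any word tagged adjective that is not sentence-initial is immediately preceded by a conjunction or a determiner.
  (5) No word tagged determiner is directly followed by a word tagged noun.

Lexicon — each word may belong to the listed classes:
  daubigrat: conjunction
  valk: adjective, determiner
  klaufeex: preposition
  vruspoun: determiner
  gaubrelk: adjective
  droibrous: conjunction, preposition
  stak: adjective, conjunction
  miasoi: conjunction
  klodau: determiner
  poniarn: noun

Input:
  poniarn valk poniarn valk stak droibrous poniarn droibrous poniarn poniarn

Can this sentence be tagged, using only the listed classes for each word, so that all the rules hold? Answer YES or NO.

NO

Candidates per position — 1:poniarn {noun}; 2:valk {adjective,determiner}; 3:poniarn {noun}; 4:valk {adjective,determiner}; 5:stak {adjective,conjunction}; 6:droibrous {conjunction,preposition}; 7:poniarn {noun}; 8:droibrous {conjunction,preposition}; 9:poniarn {noun}; 10:poniarn {noun}.
Every candidate sequence violates at least one rule; no consistent tagging exists.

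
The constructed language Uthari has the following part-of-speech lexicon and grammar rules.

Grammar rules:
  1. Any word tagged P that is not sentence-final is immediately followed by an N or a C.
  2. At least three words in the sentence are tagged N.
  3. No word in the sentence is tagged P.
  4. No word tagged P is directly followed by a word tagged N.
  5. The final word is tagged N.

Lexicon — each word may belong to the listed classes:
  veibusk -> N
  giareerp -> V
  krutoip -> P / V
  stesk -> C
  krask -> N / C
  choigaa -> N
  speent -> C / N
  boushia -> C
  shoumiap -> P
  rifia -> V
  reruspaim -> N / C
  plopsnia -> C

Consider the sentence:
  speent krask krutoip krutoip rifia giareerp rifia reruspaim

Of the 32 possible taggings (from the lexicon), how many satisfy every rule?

1

Candidates per position — 1:speent {C,N}; 2:krask {N,C}; 3:krutoip {P,V}; 4:krutoip {P,V}; 5:rifia {V}; 6:giareerp {V}; 7:rifia {V}; 8:reruspaim {N,C}.
There are 32 candidate sequences in total.
The sequences that satisfy every rule: N N V V V V V N.
Count = 1.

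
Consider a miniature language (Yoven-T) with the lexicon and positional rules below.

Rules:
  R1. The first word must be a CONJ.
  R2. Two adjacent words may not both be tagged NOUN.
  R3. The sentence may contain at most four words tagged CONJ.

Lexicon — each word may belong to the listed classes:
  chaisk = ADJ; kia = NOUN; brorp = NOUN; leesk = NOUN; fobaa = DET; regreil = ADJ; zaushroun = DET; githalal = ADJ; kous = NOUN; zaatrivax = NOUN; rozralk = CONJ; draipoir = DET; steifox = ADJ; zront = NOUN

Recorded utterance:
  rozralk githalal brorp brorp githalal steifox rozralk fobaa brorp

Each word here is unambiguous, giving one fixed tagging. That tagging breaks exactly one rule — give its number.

Fixed tagging: CONJ ADJ NOUN NOUN ADJ ADJ CONJ DET NOUN.
Applying the rules: R1 holds, R2 violated, R3 holds.
Only rule 2 fails.

2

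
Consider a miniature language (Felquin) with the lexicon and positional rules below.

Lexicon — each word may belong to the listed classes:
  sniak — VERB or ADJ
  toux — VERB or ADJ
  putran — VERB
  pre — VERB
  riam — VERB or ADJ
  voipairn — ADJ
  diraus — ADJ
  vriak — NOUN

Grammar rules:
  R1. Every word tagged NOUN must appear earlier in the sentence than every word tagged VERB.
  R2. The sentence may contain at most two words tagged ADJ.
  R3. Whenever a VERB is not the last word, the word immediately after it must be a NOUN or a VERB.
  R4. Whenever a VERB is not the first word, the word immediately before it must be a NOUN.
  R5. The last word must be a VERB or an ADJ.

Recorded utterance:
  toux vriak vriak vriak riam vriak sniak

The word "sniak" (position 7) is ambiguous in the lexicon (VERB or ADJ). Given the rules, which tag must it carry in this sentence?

VERB

Candidates per position — 1:toux {VERB,ADJ}; 2:vriak {NOUN}; 3:vriak {NOUN}; 4:vriak {NOUN}; 5:riam {VERB,ADJ}; 6:vriak {NOUN}; 7:sniak {VERB,ADJ}.
Word 1 cannot be VERB — rule 1 would then fail for every completion. It is ADJ.
Word 5 cannot be VERB — rule 1 would then fail for every completion. It is ADJ.
Word 7 cannot be ADJ — rule 2 would then fail for every completion. It is VERB.
The only consistent sequence is: ADJ NOUN NOUN NOUN ADJ NOUN VERB.
Checking: rule 1 satisfied; rule 2 satisfied; rule 3 satisfied; rule 4 satisfied; rule 5 satisfied.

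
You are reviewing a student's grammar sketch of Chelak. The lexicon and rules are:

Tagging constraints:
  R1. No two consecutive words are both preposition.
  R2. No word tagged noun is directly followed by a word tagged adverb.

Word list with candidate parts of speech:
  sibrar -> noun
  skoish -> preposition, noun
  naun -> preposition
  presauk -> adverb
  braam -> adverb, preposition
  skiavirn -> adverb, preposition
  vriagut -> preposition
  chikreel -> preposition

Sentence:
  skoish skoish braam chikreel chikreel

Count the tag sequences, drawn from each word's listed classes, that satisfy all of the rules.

0

Candidates per position — 1:skoish {preposition,noun}; 2:skoish {preposition,noun}; 3:braam {adverb,preposition}; 4:chikreel {preposition}; 5:chikreel {preposition}.
There are 8 candidate sequences in total.
Rule 1 cannot be satisfied by any choice of tags from the lexicon.
So there is no consistent tagging.
Count = 0.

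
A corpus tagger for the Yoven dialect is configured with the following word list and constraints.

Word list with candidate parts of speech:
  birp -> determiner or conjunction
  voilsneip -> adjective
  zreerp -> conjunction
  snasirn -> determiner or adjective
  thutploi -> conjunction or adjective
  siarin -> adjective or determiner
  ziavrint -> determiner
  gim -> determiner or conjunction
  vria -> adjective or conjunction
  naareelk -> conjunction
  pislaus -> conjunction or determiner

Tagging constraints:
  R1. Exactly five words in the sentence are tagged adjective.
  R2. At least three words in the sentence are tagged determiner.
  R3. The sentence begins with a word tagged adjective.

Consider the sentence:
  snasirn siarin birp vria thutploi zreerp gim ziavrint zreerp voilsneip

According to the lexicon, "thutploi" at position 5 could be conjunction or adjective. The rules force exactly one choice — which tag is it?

Candidates per position — 1:snasirn {determiner,adjective}; 2:siarin {adjective,determiner}; 3:birp {determiner,conjunction}; 4:vria {adjective,conjunction}; 5:thutploi {conjunction,adjective}; 6:zreerp {conjunction}; 7:gim {determiner,conjunction}; 8:ziavrint {determiner}; 9:zreerp {conjunction}; 10:voilsneip {adjective}.
Word 1 cannot be determiner — rule 1 would then fail for every completion. It is adjective.
Word 2 cannot be determiner — rule 1 would then fail for every completion. It is adjective.
Word 3 cannot be conjunction — rule 2 would then fail for every completion. It is determiner.
Word 4 cannot be conjunction — rule 1 would then fail for every completion. It is adjective.
Word 5 cannot be conjunction — rule 1 would then fail for every completion. It is adjective.
Word 7 cannot be conjunction — rule 2 would then fail for every completion. It is determiner.
The unique satisfying tagging is: adjective adjective determiner adjective adjective conjunction determiner determiner conjunction adjective.
Verifying each rule — rule 1 ok; rule 2 ok; rule 3 ok.

adjective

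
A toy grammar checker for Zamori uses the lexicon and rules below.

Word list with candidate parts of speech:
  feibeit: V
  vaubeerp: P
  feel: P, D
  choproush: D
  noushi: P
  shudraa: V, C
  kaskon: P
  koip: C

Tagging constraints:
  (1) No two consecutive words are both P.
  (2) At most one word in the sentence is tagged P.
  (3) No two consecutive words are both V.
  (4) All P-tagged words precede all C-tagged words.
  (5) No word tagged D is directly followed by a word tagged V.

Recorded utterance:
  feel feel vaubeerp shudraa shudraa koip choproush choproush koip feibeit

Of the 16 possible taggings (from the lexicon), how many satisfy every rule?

Candidates per position — 1:feel {P,D}; 2:feel {P,D}; 3:vaubeerp {P}; 4:shudraa {V,C}; 5:shudraa {V,C}; 6:koip {C}; 7:choproush {D}; 8:choproush {D}; 9:koip {C}; 10:feibeit {V}.
There are 16 candidate sequences in total.
The sequences that satisfy every rule: D D P V C C D D C V; D D P C V C D D C V; D D P C C C D D C V.
Count = 3.

3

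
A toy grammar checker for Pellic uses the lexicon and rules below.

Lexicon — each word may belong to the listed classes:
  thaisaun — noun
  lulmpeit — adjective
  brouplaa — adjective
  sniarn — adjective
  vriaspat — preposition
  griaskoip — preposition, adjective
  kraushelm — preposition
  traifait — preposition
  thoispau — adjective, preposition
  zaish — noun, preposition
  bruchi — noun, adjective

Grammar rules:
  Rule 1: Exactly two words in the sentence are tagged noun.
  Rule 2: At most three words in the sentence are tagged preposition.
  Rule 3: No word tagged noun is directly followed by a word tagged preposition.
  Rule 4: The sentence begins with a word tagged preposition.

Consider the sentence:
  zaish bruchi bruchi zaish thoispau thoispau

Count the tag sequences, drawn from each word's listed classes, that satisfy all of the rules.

4

Candidates per position — 1:zaish {noun,preposition}; 2:bruchi {noun,adjective}; 3:bruchi {noun,adjective}; 4:zaish {noun,preposition}; 5:thoispau {adjective,preposition}; 6:thoispau {adjective,preposition}.
There are 64 candidate sequences in total.
The sequences that satisfy every rule: preposition noun adjective noun adjective adjective; preposition noun adjective noun adjective preposition; preposition adjective noun noun adjective adjective; preposition adjective noun noun adjective preposition.
Count = 4.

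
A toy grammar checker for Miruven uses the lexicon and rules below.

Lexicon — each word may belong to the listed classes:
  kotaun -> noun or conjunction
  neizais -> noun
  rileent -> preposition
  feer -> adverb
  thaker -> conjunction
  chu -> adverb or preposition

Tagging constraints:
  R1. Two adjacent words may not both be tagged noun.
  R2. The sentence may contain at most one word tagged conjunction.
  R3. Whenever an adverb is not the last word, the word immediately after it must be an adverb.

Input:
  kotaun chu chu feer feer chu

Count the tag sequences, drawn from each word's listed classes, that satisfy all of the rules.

6

Candidates per position — 1:kotaun {noun,conjunction}; 2:chu {adverb,preposition}; 3:chu {adverb,preposition}; 4:feer {adverb}; 5:feer {adverb}; 6:chu {adverb,preposition}.
There are 16 candidate sequences in total.
Checking each against the rules leaves 6 sequences.
Count = 6.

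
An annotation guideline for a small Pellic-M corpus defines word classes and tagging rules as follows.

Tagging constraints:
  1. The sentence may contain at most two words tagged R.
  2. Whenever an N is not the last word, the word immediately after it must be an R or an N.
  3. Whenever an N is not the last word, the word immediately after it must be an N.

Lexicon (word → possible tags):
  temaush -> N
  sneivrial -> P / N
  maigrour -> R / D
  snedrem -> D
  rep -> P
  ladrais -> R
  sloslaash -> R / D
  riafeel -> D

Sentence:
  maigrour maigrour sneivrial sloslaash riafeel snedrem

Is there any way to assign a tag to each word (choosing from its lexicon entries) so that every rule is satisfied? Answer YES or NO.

Candidates per position — 1:maigrour {R,D}; 2:maigrour {R,D}; 3:sneivrial {P,N}; 4:sloslaash {R,D}; 5:riafeel {D}; 6:snedrem {D}.
One satisfying assignment: D D P D D D.
Checking: rule 1 holds; rule 2 holds; rule 3 holds.

YES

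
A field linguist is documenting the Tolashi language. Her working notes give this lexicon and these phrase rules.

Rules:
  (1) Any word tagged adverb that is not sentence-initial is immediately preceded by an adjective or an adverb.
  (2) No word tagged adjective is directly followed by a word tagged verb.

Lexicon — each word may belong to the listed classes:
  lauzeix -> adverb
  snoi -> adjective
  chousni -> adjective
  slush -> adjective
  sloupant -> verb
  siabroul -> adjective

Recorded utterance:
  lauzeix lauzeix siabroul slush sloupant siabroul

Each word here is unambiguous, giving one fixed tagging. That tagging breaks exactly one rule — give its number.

2

Fixed tagging: adverb adverb adjective adjective verb adjective.
Checking each rule: R1 holds, R2 violated.
Only rule 2 fails.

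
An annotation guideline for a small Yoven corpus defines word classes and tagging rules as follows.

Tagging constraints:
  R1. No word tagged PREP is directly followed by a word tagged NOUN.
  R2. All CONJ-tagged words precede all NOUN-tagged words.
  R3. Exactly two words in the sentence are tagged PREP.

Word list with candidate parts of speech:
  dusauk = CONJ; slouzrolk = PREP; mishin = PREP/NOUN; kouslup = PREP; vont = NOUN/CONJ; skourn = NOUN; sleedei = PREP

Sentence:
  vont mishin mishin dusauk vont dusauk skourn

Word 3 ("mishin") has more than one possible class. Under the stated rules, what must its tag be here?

PREP

Candidates per position — 1:vont {NOUN,CONJ}; 2:mishin {PREP,NOUN}; 3:mishin {PREP,NOUN}; 4:dusauk {CONJ}; 5:vont {NOUN,CONJ}; 6:dusauk {CONJ}; 7:skourn {NOUN}.
Word 1 cannot be NOUN — rule 2 would then fail for every completion. It is CONJ.
Word 2 cannot be NOUN — rule 2 would then fail for every completion. It is PREP.
Word 3 cannot be NOUN — rule 1 would then fail for every completion. It is PREP.
Word 5 cannot be NOUN — rule 2 would then fail for every completion. It is CONJ.
So the tagging must be: CONJ PREP PREP CONJ CONJ CONJ NOUN.
Check: rule 1 ok; rule 2 ok; rule 3 ok.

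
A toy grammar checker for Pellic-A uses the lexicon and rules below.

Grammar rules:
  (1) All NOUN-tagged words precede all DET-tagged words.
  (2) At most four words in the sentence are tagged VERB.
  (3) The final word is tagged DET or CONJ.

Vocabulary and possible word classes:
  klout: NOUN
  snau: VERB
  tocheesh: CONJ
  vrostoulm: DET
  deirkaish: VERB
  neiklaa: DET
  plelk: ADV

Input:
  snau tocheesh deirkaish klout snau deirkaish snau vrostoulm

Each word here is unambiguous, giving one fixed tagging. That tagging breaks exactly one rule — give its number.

2

Fixed tagging: VERB CONJ VERB NOUN VERB VERB VERB DET.
Applying the rules: R1 ok, R2 fails, R3 ok.
Only rule 2 fails.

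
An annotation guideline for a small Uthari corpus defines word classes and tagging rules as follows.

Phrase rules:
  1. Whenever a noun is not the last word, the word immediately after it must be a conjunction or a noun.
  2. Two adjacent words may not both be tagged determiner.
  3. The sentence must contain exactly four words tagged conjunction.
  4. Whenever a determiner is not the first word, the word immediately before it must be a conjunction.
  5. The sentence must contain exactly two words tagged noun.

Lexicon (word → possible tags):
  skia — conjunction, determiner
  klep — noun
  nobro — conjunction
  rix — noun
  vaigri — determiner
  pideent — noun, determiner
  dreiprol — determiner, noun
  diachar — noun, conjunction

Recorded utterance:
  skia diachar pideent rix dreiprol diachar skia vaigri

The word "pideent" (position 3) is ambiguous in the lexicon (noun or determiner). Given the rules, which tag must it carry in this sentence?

Candidates per position — 1:skia {conjunction,determiner}; 2:diachar {noun,conjunction}; 3:pideent {noun,determiner}; 4:rix {noun}; 5:dreiprol {determiner,noun}; 6:diachar {noun,conjunction}; 7:skia {conjunction,determiner}; 8:vaigri {determiner}.
Position 1: tagging it determiner would leave rule 3 unsatisfiable, so it must be conjunction.
Position 2: tagging it noun would leave rule 3 unsatisfiable, so it must be conjunction.
Position 5: tagging it determiner would leave rule 1 unsatisfiable, so it must be noun.
Position 6: tagging it noun would leave rule 3 unsatisfiable, so it must be conjunction.
Position 7: tagging it determiner would leave rule 2 unsatisfiable, so it must be conjunction.
Position 3: tagging it noun would leave rule 5 unsatisfiable, so it must be determiner.
That leaves exactly one tagging: conjunction conjunction determiner noun noun conjunction conjunction determiner.
Rule-by-rule: rule 1 holds; rule 2 holds; rule 3 holds; rule 4 holds; rule 5 holds.

determiner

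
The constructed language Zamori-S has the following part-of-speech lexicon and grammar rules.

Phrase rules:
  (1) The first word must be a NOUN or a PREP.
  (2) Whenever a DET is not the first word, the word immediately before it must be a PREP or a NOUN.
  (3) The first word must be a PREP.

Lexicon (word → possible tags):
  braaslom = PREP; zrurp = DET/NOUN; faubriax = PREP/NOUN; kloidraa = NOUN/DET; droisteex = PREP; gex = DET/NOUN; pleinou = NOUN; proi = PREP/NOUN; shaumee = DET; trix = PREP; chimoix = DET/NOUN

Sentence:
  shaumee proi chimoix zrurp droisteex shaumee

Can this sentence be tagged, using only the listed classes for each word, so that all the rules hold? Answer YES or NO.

Candidates per position — 1:shaumee {DET}; 2:proi {PREP,NOUN}; 3:chimoix {DET,NOUN}; 4:zrurp {DET,NOUN}; 5:droisteex {PREP}; 6:shaumee {DET}.
Rule 1 cannot be satisfied by any choice of tags from the lexicon.
So there is no consistent tagging.

NO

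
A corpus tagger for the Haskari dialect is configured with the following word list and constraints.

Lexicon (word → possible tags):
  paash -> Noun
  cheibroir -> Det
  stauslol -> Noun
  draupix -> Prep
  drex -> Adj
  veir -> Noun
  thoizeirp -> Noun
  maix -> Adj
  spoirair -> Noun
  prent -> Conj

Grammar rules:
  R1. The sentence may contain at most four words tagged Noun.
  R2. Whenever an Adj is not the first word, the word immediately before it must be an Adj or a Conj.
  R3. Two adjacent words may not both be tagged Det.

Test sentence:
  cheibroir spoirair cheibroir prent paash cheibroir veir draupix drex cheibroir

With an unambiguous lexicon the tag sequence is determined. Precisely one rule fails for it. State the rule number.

2

Fixed tagging: Det Noun Det Conj Noun Det Noun Prep Adj Det.
Applying the rules: R1 ✓, R2 ✗, R3 ✓.
Only rule 2 fails.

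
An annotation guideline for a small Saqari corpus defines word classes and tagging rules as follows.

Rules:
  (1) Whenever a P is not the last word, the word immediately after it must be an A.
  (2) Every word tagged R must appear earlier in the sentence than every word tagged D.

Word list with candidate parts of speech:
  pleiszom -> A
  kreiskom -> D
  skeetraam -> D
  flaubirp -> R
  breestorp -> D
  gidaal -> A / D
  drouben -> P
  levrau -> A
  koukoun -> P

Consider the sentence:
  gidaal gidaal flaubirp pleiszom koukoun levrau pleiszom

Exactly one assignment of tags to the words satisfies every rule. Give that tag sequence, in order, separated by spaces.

A A R A P A A

Candidates per position — 1:gidaal {A,D}; 2:gidaal {A,D}; 3:flaubirp {R}; 4:pleiszom {A}; 5:koukoun {P}; 6:levrau {A}; 7:pleiszom {A}.
Position 1: D is ruled out by rule 2; that leaves A.
Position 2: D is ruled out by rule 2; that leaves A.
The unique satisfying tagging is: A A R A P A A.
Rule-by-rule: rule 1 ✓; rule 2 ✓.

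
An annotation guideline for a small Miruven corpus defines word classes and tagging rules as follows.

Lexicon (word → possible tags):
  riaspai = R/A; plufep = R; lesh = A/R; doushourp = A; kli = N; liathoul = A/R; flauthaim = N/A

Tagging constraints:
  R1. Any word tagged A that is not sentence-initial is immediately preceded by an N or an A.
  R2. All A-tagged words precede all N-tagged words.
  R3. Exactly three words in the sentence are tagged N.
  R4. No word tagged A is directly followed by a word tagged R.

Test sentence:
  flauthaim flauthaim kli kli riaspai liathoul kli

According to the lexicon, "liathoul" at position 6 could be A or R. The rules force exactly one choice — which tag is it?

Candidates per position — 1:flauthaim {N,A}; 2:flauthaim {N,A}; 3:kli {N}; 4:kli {N}; 5:riaspai {R,A}; 6:liathoul {A,R}; 7:kli {N}.
Position 1: N is ruled out by rule 3; that leaves A.
Position 2: N is ruled out by rule 3; that leaves A.
Position 5: A is ruled out by rule 2; that leaves R.
Position 6: A is ruled out by rule 1; that leaves R.
So the tagging must be: A A N N R R N.
Check: rule 1 ✓; rule 2 ✓; rule 3 ✓; rule 4 ✓.

R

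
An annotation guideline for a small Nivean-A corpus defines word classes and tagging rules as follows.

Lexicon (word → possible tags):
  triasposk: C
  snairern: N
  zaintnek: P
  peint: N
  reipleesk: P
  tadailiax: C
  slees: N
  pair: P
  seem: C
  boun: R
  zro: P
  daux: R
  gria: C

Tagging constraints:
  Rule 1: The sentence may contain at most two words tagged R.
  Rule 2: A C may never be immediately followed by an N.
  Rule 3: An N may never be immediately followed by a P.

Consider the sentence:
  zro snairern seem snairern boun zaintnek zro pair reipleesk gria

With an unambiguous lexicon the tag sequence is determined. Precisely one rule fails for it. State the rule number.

2

Fixed tagging: P N C N R P P P P C.
Applying the rules: R1 pass, R2 fail, R3 pass.
Only rule 2 fails.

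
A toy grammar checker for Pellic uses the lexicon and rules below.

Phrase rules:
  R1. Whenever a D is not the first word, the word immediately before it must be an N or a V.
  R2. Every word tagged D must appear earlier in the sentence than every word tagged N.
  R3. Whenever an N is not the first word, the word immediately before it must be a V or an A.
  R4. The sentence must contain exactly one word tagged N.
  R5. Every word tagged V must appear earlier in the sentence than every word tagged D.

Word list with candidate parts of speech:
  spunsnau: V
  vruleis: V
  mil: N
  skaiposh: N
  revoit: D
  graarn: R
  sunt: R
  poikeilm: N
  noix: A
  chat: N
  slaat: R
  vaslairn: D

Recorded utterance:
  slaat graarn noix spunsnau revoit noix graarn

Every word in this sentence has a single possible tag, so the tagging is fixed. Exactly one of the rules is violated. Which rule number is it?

4

Fixed tagging: R R A V D A R.
Checking each rule: R1 ✓, R2 ✓, R3 ✓, R4 ✗, R5 ✓.
Only rule 4 fails.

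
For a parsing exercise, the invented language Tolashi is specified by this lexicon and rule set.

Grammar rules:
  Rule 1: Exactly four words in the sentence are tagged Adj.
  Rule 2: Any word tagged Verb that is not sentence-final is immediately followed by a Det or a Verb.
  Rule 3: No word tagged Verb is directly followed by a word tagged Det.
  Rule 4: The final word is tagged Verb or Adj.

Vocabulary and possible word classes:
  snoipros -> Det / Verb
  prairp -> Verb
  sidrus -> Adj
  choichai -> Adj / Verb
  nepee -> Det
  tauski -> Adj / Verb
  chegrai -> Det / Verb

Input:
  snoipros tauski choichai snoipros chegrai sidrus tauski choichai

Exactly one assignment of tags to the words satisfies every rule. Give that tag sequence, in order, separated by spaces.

Det Adj Adj Det Det Adj Adj Verb

Candidates per position — 1:snoipros {Det,Verb}; 2:tauski {Adj,Verb}; 3:choichai {Adj,Verb}; 4:snoipros {Det,Verb}; 5:chegrai {Det,Verb}; 6:sidrus {Adj}; 7:tauski {Adj,Verb}; 8:choichai {Adj,Verb}.
Word 5 cannot be Verb — rule 2 would then fail for every completion. It is Det.
Word 3 cannot be Verb — rule 3 would then fail for every completion. It is Adj.
Word 4 cannot be Verb — rule 3 would then fail for every completion. It is Det.
Word 1 cannot be Verb — rule 2 would then fail for every completion. It is Det.
Word 2 cannot be Verb — rule 2 would then fail for every completion. It is Adj.
The remaining ambiguous positions (7, 8) are resolved jointly — only one combination satisfies every rule.
That leaves exactly one tagging: Det Adj Adj Det Det Adj Adj Verb.
Checking: rule 1 satisfied; rule 2 satisfied; rule 3 satisfied; rule 4 satisfied.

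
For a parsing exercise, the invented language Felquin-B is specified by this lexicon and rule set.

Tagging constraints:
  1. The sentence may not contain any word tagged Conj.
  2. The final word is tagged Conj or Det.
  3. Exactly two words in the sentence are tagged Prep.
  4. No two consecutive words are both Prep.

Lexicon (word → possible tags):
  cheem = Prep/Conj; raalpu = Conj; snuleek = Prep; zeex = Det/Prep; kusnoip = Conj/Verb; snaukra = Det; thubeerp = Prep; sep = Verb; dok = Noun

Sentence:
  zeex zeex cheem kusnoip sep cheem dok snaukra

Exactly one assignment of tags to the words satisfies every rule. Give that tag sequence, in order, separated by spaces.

Det Det Prep Verb Verb Prep Noun Det

Candidates per position — 1:zeex {Det,Prep}; 2:zeex {Det,Prep}; 3:cheem {Prep,Conj}; 4:kusnoip {Conj,Verb}; 5:sep {Verb}; 6:cheem {Prep,Conj}; 7:dok {Noun}; 8:snaukra {Det}.
Word 3 cannot be Conj — rule 1 would then fail for every completion. It is Prep.
Word 4 cannot be Conj — rule 1 would then fail for every completion. It is Verb.
Word 6 cannot be Conj — rule 1 would then fail for every completion. It is Prep.
Word 1 cannot be Prep — rule 3 would then fail for every completion. It is Det.
Word 2 cannot be Prep — rule 3 would then fail for every completion. It is Det.
That leaves exactly one tagging: Det Det Prep Verb Verb Prep Noun Det.
Check: rule 1 satisfied; rule 2 satisfied; rule 3 satisfied; rule 4 satisfied.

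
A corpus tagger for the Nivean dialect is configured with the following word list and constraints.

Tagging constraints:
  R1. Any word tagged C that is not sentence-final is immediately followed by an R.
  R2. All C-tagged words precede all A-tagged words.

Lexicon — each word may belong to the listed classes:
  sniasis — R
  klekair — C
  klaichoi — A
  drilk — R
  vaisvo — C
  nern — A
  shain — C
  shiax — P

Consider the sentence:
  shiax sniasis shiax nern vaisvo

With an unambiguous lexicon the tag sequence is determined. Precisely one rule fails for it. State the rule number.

Fixed tagging: P R P A C.
Rule check: R1 holds, R2 violated.
Only rule 2 fails.

2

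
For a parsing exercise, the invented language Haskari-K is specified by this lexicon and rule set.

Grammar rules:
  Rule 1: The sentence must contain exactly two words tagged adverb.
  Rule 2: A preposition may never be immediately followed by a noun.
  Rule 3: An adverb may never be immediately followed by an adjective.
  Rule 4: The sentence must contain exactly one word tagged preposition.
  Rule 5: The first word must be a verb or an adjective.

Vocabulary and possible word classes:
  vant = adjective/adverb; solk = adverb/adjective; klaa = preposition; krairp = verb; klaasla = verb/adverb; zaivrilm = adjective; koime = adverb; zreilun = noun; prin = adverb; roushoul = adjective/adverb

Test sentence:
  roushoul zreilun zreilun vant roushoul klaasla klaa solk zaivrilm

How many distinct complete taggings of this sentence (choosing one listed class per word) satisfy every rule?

Candidates per position — 1:roushoul {adjective,adverb}; 2:zreilun {noun}; 3:zreilun {noun}; 4:vant {adjective,adverb}; 5:roushoul {adjective,adverb}; 6:klaasla {verb,adverb}; 7:klaa {preposition}; 8:solk {adverb,adjective}; 9:zaivrilm {adjective}.
There are 32 candidate sequences in total.
The sequences that satisfy every rule: adjective noun noun adjective adverb adverb preposition adjective adjective; adjective noun noun adverb adverb verb preposition adjective adjective.
Count = 2.

2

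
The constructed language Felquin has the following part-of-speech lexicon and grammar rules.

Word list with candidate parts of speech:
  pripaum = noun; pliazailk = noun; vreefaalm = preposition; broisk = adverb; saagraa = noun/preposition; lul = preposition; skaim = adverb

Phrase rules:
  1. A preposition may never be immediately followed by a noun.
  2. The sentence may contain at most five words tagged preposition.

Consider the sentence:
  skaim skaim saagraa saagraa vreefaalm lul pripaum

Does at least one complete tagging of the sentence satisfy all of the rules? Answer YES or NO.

NO

Candidates per position — 1:skaim {adverb}; 2:skaim {adverb}; 3:saagraa {noun,preposition}; 4:saagraa {noun,preposition}; 5:vreefaalm {preposition}; 6:lul {preposition}; 7:pripaum {noun}.
Rule 1 cannot be satisfied by any choice of tags from the lexicon.
So there is no consistent tagging.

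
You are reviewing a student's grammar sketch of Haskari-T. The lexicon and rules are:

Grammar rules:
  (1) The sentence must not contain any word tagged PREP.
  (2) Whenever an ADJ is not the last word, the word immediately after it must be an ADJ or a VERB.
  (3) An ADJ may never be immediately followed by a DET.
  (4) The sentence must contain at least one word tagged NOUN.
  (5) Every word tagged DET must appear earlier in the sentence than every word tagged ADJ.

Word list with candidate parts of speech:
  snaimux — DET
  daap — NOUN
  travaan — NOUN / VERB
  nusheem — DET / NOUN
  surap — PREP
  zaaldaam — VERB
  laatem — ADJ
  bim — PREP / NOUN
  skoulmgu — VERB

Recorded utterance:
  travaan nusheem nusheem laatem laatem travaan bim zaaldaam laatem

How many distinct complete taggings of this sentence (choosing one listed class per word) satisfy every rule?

8

Candidates per position — 1:travaan {NOUN,VERB}; 2:nusheem {DET,NOUN}; 3:nusheem {DET,NOUN}; 4:laatem {ADJ}; 5:laatem {ADJ}; 6:travaan {NOUN,VERB}; 7:bim {PREP,NOUN}; 8:zaaldaam {VERB}; 9:laatem {ADJ}.
There are 32 candidate sequences in total.
Checking each against the rules leaves 8 sequences.
Count = 8.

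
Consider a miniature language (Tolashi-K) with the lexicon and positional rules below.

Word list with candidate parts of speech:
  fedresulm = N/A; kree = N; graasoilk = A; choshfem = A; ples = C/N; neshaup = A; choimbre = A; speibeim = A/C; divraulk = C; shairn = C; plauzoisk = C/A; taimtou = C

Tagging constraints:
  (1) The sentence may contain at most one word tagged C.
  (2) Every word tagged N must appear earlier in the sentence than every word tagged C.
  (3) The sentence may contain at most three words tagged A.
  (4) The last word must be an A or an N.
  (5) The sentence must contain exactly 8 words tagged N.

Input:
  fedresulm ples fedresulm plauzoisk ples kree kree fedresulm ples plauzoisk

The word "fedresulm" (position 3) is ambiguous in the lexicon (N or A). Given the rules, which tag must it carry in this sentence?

N

Candidates per position — 1:fedresulm {N,A}; 2:ples {C,N}; 3:fedresulm {N,A}; 4:plauzoisk {C,A}; 5:ples {C,N}; 6:kree {N}; 7:kree {N}; 8:fedresulm {N,A}; 9:ples {C,N}; 10:plauzoisk {C,A}.
At position 1, choosing A makes rule 5 impossible to satisfy; hence N.
At position 2, choosing C makes rule 2 impossible to satisfy; hence N.
At position 3, choosing A makes rule 5 impossible to satisfy; hence N.
At position 4, choosing C makes rule 2 impossible to satisfy; hence A.
At position 5, choosing C makes rule 2 impossible to satisfy; hence N.
At position 8, choosing A makes rule 5 impossible to satisfy; hence N.
At position 9, choosing C makes rule 5 impossible to satisfy; hence N.
At position 10, choosing C makes rule 4 impossible to satisfy; hence A.
The unique satisfying tagging is: N N N A N N N N N A.
Check: rule 1 satisfied; rule 2 satisfied; rule 3 satisfied; rule 4 satisfied; rule 5 satisfied.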